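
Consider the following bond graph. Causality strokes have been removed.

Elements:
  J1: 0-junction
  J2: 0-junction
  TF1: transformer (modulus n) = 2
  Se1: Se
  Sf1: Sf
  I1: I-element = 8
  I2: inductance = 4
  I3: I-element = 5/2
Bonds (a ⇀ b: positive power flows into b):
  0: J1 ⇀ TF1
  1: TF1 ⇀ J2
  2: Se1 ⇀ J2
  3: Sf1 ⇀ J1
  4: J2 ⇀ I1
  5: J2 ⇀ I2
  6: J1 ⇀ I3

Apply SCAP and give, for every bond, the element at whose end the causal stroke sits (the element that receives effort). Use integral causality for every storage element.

β0 →J1
β1 →TF1
β2 →J2
β3 →Sf1
β4 →I1
β5 →I2
β6 →I3

β2 stroke→J2  (source Se1 imposes e)
β3 stroke→Sf1  (Sf1 (Sf) sets flow on bond)
β1 stroke→TF1  (0-jn J2 has e-setter on 2)
β4 stroke→I1  (common-e at J2 fixed by 2)
β5 stroke→I2  (common-e at J2 fixed by 2)
β0 stroke→J1  (through TF1, causality passes straight; one stroke at TF1)
β6 stroke→I3  (common-e at J1 fixed by 0)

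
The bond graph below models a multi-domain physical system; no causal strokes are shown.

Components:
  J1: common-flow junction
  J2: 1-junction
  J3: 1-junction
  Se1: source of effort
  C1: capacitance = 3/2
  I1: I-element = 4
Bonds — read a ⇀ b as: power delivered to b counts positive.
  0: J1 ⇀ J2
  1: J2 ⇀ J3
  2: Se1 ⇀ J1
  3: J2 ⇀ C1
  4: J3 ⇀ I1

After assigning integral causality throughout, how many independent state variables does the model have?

2  (C1, I1 all integral)

b2 stroke→J1  (Se1 (Se) sets effort on bond)
b0 stroke→J2  (J1: last free bond brings flow in)
b3 stroke→J2  (C1 outputs effort q/C1)
b1 stroke→J3  (closing 1-jn rule on J2)
b4 stroke→I1  (J3: last free bond brings flow in)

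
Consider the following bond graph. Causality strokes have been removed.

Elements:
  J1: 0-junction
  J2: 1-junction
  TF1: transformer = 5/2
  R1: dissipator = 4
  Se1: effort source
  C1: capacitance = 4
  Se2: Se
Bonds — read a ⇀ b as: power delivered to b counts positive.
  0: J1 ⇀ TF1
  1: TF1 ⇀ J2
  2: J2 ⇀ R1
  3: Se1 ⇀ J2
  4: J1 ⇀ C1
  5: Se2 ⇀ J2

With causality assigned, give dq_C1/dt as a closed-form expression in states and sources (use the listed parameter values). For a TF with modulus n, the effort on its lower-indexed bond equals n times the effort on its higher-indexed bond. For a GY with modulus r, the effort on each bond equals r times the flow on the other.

dq_C1/dt = -E_Se1/10 - E_Se2/10 - q_C1/100

β3 →J2  (source Se1 imposes e)
β5 →J2  (source Se2 imposes e)
β4 →J1  (prefer integral on C1)
β0 →TF1  (0-jn J1 has e-setter on 4)
β1 →J2  (TF TF1: opposite of bond 0)
β2 →R1  (closing 1-jn rule on J2)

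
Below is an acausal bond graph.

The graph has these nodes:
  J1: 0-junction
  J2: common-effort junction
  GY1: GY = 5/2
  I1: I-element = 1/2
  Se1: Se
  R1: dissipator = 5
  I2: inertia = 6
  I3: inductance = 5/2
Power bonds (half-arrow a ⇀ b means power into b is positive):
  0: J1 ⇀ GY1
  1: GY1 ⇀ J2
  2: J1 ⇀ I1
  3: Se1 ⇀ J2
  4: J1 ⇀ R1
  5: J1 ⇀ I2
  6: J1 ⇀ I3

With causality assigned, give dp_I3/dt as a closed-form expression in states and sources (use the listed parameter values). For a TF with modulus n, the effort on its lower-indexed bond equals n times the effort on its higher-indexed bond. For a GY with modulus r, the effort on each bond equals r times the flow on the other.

dp_I3/dt = -2*E_Se1 - 10*p_I1 - 5*p_I2/6 - 2*p_I3

β3 stroke at J2  (Se1 (Se) sets effort on bond)
β1 stroke at GY1  (common-e at J2 fixed by 3)
β0 stroke at GY1  (through GY1, causality inverts; strokes same side of GY1)
β2 stroke at I1  (I1 outputs flow p/I1)
β5 stroke at I2  (prefer integral on I2)
β6 stroke at I3  (I3: I, integral causality)
β4 stroke at J1  (closing 0-jn rule on J1)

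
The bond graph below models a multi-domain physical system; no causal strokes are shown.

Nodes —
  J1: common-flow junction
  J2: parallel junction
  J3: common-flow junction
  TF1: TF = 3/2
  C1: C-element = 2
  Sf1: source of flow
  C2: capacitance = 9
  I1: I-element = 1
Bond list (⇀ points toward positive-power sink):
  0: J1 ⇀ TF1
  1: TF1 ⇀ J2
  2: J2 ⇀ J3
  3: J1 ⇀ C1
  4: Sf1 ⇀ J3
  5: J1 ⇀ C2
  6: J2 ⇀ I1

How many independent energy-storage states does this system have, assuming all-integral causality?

3  (C1, C2, I1 all integral)

β4 →Sf1  (source Sf1 imposes f)
β2 →J3  (1-jn J3 has f-setter on 4)
β3 →J1  (C1 outputs effort q/C1)
β5 →J1  (C2: C, integral causality)
β0 →TF1  (only one flow-in slot at J1)
β1 →J2  (TF1 one-in-one-out from 0)
β6 →I1  (J2 effort already set via bond 1)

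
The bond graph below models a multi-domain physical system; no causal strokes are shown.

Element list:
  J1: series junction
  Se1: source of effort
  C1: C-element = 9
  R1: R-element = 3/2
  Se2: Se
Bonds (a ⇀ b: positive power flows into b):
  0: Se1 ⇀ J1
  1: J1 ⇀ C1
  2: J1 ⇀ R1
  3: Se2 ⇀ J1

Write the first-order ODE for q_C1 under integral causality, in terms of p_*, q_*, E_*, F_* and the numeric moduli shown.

#0 stroke at J1  (Se1: effort source, stroke at far end)
#3 stroke at J1  (source Se2 imposes e)
#1 stroke at J1  (prefer integral on C1)
#2 stroke at R1  (only one flow-in slot at J1)

dq_C1/dt = 2*E_Se1/3 + 2*E_Se2/3 - 2*q_C1/27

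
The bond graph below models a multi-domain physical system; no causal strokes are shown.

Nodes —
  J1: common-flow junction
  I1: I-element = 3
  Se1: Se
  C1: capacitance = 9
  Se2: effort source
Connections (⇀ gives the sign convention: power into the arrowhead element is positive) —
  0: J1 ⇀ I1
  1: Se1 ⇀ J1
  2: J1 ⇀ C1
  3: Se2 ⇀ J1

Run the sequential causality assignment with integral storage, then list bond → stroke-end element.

bond 1 stroke→J1  (Se1 fixes effort; stroke away)
bond 3 stroke→J1  (Se2 (Se) sets effort on bond)
bond 0 stroke→I1  (I1: I, integral causality)
bond 2 stroke→J1  (common-f at J1 fixed by 0)

#0 stroke at I1
#1 stroke at J1
#2 stroke at J1
#3 stroke at J1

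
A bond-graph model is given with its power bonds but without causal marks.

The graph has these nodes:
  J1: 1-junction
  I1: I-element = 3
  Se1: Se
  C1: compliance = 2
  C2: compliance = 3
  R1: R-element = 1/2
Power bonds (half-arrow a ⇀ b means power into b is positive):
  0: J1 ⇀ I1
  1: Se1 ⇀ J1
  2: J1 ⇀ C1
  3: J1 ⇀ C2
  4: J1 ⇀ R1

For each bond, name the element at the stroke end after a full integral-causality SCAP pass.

b0 →I1
b1 →J1
b2 →J1
b3 →J1
b4 →J1

b1 stroke→J1  (Se1: effort source, stroke at far end)
b0 stroke→I1  (I1 integral (f out))
b2 stroke→J1  (J1: bond 0 brought flow, rest push out)
b3 stroke→J1  (common-f at J1 fixed by 0)
b4 stroke→J1  (common-f at J1 fixed by 0)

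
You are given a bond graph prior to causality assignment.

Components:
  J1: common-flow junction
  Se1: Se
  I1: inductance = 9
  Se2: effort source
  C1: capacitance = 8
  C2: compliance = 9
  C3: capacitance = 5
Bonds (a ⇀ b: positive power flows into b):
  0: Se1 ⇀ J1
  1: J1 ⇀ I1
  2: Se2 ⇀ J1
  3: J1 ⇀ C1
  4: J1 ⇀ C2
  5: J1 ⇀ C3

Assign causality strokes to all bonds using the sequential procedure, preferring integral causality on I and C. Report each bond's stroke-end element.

b0 |J1
b1 |I1
b2 |J1
b3 |J1
b4 |J1
b5 |J1

b0 stroke at J1  (Se1 fixes effort; stroke away)
b2 stroke at J1  (Se2 (Se) sets effort on bond)
b1 stroke at I1  (I1 integral (f out))
b3 stroke at J1  (common-f at J1 fixed by 1)
b4 stroke at J1  (J1 flow already set via bond 1)
b5 stroke at J1  (common-f at J1 fixed by 1)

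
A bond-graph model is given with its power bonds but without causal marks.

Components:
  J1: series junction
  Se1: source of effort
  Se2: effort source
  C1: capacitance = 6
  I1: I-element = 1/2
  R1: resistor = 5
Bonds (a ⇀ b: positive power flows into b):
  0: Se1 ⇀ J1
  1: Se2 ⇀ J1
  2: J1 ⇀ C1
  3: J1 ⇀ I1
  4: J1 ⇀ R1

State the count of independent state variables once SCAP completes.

bond 0 |J1  (Se1: effort source, stroke at far end)
bond 1 |J1  (source Se2 imposes e)
bond 2 |J1  (C1 integral (e out))
bond 3 |I1  (I1: I, integral causality)
bond 4 |J1  (J1: bond 3 brought flow, rest push out)

2  (C1, I1 all integral)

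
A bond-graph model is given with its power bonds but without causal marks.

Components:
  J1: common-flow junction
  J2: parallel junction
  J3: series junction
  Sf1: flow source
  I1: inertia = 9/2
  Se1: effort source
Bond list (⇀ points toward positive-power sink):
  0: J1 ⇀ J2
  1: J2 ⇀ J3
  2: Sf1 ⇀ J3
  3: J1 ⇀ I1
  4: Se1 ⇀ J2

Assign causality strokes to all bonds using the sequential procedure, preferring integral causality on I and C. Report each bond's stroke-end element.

b0 stroke at J1
b1 stroke at J3
b2 stroke at Sf1
b3 stroke at I1
b4 stroke at J2

bond 2 |Sf1  (source Sf1 imposes f)
bond 4 |J2  (Se1: effort source, stroke at far end)
bond 0 |J1  (J2: bond 4 brought effort, rest push out)
bond 1 |J3  (J2 effort already set via bond 4)
bond 3 |I1  (only one flow-in slot at J1)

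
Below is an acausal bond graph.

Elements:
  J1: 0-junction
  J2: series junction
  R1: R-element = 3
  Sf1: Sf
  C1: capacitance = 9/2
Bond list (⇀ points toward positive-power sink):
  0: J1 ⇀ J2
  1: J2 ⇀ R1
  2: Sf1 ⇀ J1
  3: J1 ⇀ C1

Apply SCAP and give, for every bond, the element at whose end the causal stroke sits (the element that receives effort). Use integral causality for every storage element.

#0 →J2
#1 →R1
#2 →Sf1
#3 →J1

bond 2 stroke at Sf1  (Sf1: flow source, stroke at near end)
bond 3 stroke at J1  (C1 outputs effort q/C1)
bond 0 stroke at J2  (J1: bond 3 brought effort, rest push out)
bond 1 stroke at R1  (J2: last free bond brings flow in)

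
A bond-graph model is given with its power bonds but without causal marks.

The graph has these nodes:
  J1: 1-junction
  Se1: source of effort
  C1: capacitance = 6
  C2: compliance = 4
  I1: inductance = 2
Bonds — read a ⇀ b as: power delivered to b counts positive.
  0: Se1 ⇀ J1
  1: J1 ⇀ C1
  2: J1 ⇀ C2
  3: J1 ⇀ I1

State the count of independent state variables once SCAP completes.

3  (C1, C2, I1 all integral)

bond 0 |J1  (Se1: effort source, stroke at far end)
bond 1 |J1  (C1 outputs effort q/C1)
bond 2 |J1  (C2 outputs effort q/C2)
bond 3 |I1  (closing 1-jn rule on J1)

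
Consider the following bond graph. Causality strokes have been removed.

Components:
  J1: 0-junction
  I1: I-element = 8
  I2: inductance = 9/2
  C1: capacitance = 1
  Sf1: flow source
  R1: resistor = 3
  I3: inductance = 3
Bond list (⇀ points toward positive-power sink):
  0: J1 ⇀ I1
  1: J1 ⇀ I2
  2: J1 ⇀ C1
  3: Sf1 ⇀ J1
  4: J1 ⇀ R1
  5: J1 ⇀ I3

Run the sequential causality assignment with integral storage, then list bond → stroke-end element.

β3 stroke at Sf1  (source Sf1 imposes f)
β0 stroke at I1  (I1 integral (f out))
β1 stroke at I2  (I2 integral (f out))
β2 stroke at J1  (C1: C, integral causality)
β4 stroke at R1  (common-e at J1 fixed by 2)
β5 stroke at I3  (J1 effort already set via bond 2)

bond 0 →I1
bond 1 →I2
bond 2 →J1
bond 3 →Sf1
bond 4 →R1
bond 5 →I3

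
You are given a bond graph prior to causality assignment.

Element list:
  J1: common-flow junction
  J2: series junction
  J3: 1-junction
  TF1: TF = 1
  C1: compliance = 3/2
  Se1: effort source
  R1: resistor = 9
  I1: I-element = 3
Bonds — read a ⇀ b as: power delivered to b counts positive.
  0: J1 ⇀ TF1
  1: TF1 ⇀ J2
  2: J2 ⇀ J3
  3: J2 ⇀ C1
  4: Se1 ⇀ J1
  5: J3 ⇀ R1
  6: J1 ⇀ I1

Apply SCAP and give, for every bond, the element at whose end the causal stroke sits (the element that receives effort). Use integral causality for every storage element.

bond 0 →J1
bond 1 →TF1
bond 2 →J2
bond 3 →J2
bond 4 →J1
bond 5 →J3
bond 6 →I1

#4 →J1  (Se1 (Se) sets effort on bond)
#3 →J2  (prefer integral on C1)
#6 →I1  (I1: I, integral causality)
#0 →J1  (1-jn J1 has f-setter on 6)
#1 →TF1  (TF1 one-in-one-out from 0)
#2 →J2  (1-jn J2 has f-setter on 1)
#5 →J3  (J3 flow already set via bond 2)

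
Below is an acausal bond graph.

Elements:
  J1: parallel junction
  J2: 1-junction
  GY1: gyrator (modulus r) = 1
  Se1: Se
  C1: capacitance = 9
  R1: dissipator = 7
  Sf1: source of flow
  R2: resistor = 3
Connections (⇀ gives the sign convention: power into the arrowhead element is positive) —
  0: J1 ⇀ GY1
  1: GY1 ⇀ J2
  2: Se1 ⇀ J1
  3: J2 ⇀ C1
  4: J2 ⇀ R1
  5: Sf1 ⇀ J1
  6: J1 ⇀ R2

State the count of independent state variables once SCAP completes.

1  (C1 all integral)

bond 2 |J1  (Se1: effort source, stroke at far end)
bond 5 |Sf1  (Sf1 (Sf) sets flow on bond)
bond 0 |GY1  (common-e at J1 fixed by 2)
bond 6 |R2  (J1 effort already set via bond 2)
bond 1 |GY1  (through GY1, causality inverts; strokes same side of GY1)
bond 3 |J2  (J2: bond 1 brought flow, rest push out)
bond 4 |J2  (1-jn J2 has f-setter on 1)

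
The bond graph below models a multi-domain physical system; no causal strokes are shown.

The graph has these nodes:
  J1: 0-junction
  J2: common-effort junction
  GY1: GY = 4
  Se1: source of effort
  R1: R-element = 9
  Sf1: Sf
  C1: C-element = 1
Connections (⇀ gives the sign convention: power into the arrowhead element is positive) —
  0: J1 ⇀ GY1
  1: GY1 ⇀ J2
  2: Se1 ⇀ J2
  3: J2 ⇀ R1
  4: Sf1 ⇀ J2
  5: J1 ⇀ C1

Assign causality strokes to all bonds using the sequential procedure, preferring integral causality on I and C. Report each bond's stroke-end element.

β2 stroke→J2  (Se1 fixes effort; stroke away)
β4 stroke→Sf1  (Sf1 fixes flow; stroke at Sf1)
β1 stroke→GY1  (0-jn J2 has e-setter on 2)
β3 stroke→R1  (J2: bond 2 brought effort, rest push out)
β0 stroke→GY1  (GY1 both-in/both-out from 1)
β5 stroke→J1  (only one effort-in slot at J1)

b0 stroke→GY1
b1 stroke→GY1
b2 stroke→J2
b3 stroke→R1
b4 stroke→Sf1
b5 stroke→J1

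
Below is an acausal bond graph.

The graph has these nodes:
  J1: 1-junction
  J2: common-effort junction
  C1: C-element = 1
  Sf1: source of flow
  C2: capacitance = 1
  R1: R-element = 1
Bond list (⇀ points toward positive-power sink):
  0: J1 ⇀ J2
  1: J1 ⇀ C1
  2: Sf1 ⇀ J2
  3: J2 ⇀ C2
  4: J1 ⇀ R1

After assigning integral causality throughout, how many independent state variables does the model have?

#2 stroke at Sf1  (Sf1: flow source, stroke at near end)
#1 stroke at J1  (C1 integral (e out))
#3 stroke at J2  (C2 outputs effort q/C2)
#0 stroke at J1  (common-e at J2 fixed by 3)
#4 stroke at R1  (J1: last free bond brings flow in)

2  (C1, C2 all integral)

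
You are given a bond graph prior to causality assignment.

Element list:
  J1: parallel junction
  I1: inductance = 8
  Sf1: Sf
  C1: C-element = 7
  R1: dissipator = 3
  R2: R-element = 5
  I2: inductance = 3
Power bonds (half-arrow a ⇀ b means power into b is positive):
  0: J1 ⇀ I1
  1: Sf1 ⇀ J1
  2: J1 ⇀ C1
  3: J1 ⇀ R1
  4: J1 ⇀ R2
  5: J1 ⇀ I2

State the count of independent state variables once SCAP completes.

b1 |Sf1  (source Sf1 imposes f)
b0 |I1  (I1: I, integral causality)
b2 |J1  (C1 outputs effort q/C1)
b3 |R1  (common-e at J1 fixed by 2)
b4 |R2  (J1: bond 2 brought effort, rest push out)
b5 |I2  (J1 effort already set via bond 2)

3  (C1, I1, I2 all integral)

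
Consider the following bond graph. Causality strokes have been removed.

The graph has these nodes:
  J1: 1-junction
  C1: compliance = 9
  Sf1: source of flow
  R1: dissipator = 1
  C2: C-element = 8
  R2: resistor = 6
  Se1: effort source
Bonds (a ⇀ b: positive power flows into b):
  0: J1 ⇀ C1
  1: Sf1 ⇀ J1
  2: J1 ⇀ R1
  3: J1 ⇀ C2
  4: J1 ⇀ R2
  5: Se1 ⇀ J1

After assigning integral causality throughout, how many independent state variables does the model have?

2  (C1, C2 all integral)

b1 stroke at Sf1  (Sf1: flow source, stroke at near end)
b5 stroke at J1  (source Se1 imposes e)
b0 stroke at J1  (1-jn J1 has f-setter on 1)
b2 stroke at J1  (J1: bond 1 brought flow, rest push out)
b3 stroke at J1  (J1 flow already set via bond 1)
b4 stroke at J1  (common-f at J1 fixed by 1)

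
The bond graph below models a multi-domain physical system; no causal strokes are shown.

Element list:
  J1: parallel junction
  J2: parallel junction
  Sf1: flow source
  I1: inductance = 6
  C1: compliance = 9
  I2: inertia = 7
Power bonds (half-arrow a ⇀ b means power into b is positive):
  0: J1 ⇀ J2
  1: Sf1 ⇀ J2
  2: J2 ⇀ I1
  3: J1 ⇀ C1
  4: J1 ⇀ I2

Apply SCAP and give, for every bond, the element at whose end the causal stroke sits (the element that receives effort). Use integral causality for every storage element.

bond 0 |J2
bond 1 |Sf1
bond 2 |I1
bond 3 |J1
bond 4 |I2

#1 →Sf1  (Sf1 fixes flow; stroke at Sf1)
#2 →I1  (I1: I, integral causality)
#0 →J2  (closing 0-jn rule on J2)
#3 →J1  (prefer integral on C1)
#4 →I2  (J1: bond 3 brought effort, rest push out)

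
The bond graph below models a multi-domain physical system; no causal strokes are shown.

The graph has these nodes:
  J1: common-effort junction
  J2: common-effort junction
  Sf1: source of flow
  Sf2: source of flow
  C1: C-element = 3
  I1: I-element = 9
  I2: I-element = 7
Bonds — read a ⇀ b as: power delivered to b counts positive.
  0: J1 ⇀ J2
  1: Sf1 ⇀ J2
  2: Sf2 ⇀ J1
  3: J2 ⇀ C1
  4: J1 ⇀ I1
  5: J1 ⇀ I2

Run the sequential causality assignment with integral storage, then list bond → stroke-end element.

#1 stroke→Sf1  (source Sf1 imposes f)
#2 stroke→Sf2  (Sf2 (Sf) sets flow on bond)
#3 stroke→J2  (C1 integral (e out))
#0 stroke→J1  (common-e at J2 fixed by 3)
#4 stroke→I1  (J1: bond 0 brought effort, rest push out)
#5 stroke→I2  (J1: bond 0 brought effort, rest push out)

#0 stroke→J1
#1 stroke→Sf1
#2 stroke→Sf2
#3 stroke→J2
#4 stroke→I1
#5 stroke→I2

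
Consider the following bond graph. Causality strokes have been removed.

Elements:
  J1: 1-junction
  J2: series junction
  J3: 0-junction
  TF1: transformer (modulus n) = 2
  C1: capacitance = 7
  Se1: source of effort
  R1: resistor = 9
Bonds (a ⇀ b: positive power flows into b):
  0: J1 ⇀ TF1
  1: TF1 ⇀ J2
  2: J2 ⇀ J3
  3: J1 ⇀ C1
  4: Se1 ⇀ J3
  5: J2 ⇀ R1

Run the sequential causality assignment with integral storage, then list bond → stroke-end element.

b4 stroke at J3  (source Se1 imposes e)
b2 stroke at J2  (J3: bond 4 brought effort, rest push out)
b3 stroke at J1  (C1 outputs effort q/C1)
b0 stroke at TF1  (only one flow-in slot at J1)
b1 stroke at J2  (TF TF1: opposite of bond 0)
b5 stroke at R1  (closing 1-jn rule on J2)

#0 |TF1
#1 |J2
#2 |J2
#3 |J1
#4 |J3
#5 |R1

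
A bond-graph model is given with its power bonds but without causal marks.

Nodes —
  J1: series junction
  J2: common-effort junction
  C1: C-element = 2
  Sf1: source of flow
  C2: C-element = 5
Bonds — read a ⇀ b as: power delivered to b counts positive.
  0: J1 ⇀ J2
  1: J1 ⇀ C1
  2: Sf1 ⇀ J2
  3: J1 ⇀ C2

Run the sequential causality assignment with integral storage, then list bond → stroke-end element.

bond 0 |J2
bond 1 |J1
bond 2 |Sf1
bond 3 |J1

bond 2 →Sf1  (Sf1: flow source, stroke at near end)
bond 0 →J2  (closing 0-jn rule on J2)
bond 1 →J1  (J1 flow already set via bond 0)
bond 3 →J1  (J1 flow already set via bond 0)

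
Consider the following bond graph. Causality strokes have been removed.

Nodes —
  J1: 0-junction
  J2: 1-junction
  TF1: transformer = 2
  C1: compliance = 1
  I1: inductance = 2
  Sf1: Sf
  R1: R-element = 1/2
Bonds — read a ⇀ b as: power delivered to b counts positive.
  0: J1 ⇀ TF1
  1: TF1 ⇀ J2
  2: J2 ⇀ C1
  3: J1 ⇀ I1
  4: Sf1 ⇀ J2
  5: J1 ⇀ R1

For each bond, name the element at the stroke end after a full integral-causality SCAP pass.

bond 4 stroke→Sf1  (Sf1: flow source, stroke at near end)
bond 1 stroke→J2  (common-f at J2 fixed by 4)
bond 2 stroke→J2  (common-f at J2 fixed by 4)
bond 0 stroke→TF1  (TF1: transformer flips bond 1)
bond 3 stroke→I1  (I1 integral (f out))
bond 5 stroke→J1  (J1: last free bond brings effort in)

b0 |TF1
b1 |J2
b2 |J2
b3 |I1
b4 |Sf1
b5 |J1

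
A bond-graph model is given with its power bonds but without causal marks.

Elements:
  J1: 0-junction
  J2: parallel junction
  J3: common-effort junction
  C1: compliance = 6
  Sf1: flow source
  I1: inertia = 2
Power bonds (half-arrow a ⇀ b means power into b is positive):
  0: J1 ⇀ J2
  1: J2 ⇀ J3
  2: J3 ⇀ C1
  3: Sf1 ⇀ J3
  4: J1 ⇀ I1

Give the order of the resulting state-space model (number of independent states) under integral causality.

bond 3 stroke→Sf1  (source Sf1 imposes f)
bond 2 stroke→J3  (C1 integral (e out))
bond 1 stroke→J2  (common-e at J3 fixed by 2)
bond 0 stroke→J1  (J2: bond 1 brought effort, rest push out)
bond 4 stroke→I1  (J1: bond 0 brought effort, rest push out)

2  (C1, I1 all integral)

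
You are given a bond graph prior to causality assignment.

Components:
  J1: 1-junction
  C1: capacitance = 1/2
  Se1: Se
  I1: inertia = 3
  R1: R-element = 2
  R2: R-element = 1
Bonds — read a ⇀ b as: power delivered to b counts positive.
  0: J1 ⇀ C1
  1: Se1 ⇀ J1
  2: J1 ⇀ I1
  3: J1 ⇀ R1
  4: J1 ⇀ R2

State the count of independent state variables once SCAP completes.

2  (C1, I1 all integral)

#1 |J1  (source Se1 imposes e)
#0 |J1  (C1 outputs effort q/C1)
#2 |I1  (I1: I, integral causality)
#3 |J1  (J1 flow already set via bond 2)
#4 |J1  (1-jn J1 has f-setter on 2)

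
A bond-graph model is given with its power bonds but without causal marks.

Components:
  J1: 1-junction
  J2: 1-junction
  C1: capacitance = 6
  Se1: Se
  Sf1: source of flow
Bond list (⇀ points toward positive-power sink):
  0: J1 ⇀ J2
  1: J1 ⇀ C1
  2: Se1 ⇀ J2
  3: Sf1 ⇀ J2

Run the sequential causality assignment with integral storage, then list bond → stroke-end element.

#2 |J2  (Se1 fixes effort; stroke away)
#3 |Sf1  (Sf1 (Sf) sets flow on bond)
#0 |J2  (1-jn J2 has f-setter on 3)
#1 |J1  (J1 flow already set via bond 0)

#0 |J2
#1 |J1
#2 |J2
#3 |Sf1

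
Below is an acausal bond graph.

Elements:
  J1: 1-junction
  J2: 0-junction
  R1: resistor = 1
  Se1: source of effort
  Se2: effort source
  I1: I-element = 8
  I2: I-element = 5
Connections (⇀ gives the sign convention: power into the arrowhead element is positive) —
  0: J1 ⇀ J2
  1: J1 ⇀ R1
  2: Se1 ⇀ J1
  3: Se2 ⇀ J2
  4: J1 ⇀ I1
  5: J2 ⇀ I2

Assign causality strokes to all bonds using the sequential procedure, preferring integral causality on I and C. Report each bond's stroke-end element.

b0 |J1
b1 |J1
b2 |J1
b3 |J2
b4 |I1
b5 |I2

b2 |J1  (source Se1 imposes e)
b3 |J2  (Se2: effort source, stroke at far end)
b0 |J1  (common-e at J2 fixed by 3)
b5 |I2  (J2 effort already set via bond 3)
b4 |I1  (I1: I, integral causality)
b1 |J1  (J1 flow already set via bond 4)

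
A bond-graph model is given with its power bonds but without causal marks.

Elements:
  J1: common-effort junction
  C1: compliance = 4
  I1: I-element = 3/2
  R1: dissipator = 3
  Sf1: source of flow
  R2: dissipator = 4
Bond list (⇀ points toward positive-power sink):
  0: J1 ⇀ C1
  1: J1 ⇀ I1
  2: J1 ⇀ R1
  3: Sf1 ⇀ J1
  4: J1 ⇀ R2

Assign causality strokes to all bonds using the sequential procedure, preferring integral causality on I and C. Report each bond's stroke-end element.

#0 stroke at J1
#1 stroke at I1
#2 stroke at R1
#3 stroke at Sf1
#4 stroke at R2

β3 stroke at Sf1  (Sf1 fixes flow; stroke at Sf1)
β0 stroke at J1  (C1 integral (e out))
β1 stroke at I1  (0-jn J1 has e-setter on 0)
β2 stroke at R1  (common-e at J1 fixed by 0)
β4 stroke at R2  (J1: bond 0 brought effort, rest push out)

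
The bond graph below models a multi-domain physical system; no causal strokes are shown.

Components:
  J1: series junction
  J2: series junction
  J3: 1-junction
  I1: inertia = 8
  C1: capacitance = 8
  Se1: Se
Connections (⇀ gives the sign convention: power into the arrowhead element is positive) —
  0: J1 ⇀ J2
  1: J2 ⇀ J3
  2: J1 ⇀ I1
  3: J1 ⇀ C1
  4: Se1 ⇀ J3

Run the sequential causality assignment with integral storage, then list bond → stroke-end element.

bond 0 stroke→J1
bond 1 stroke→J2
bond 2 stroke→I1
bond 3 stroke→J1
bond 4 stroke→J3

β4 →J3  (Se1 (Se) sets effort on bond)
β1 →J2  (closing 1-jn rule on J3)
β0 →J1  (closing 1-jn rule on J2)
β2 →I1  (I1: I, integral causality)
β3 →J1  (common-f at J1 fixed by 2)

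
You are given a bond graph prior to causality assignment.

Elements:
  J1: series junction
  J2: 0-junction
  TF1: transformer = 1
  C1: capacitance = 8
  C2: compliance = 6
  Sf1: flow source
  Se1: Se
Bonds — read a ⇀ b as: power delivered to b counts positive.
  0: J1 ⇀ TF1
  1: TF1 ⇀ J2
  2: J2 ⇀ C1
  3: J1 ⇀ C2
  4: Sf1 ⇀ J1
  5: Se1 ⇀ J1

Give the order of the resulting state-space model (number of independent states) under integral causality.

b4 stroke→Sf1  (Sf1 (Sf) sets flow on bond)
b5 stroke→J1  (Se1 fixes effort; stroke away)
b0 stroke→J1  (common-f at J1 fixed by 4)
b3 stroke→J1  (J1 flow already set via bond 4)
b1 stroke→TF1  (TF1 one-in-one-out from 0)
b2 stroke→J2  (J2 needs exactly one e-in)

2  (C1, C2 all integral)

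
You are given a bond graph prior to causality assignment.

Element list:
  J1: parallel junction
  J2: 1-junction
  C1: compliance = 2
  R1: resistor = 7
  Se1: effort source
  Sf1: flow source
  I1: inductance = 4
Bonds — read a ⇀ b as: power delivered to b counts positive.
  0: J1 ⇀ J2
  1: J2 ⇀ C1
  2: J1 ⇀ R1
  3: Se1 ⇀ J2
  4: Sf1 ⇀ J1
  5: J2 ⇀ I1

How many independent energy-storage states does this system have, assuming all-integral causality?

2  (C1, I1 all integral)

bond 3 stroke→J2  (Se1 fixes effort; stroke away)
bond 4 stroke→Sf1  (source Sf1 imposes f)
bond 1 stroke→J2  (C1 integral (e out))
bond 5 stroke→I1  (I1 integral (f out))
bond 0 stroke→J2  (common-f at J2 fixed by 5)
bond 2 stroke→J1  (only one effort-in slot at J1)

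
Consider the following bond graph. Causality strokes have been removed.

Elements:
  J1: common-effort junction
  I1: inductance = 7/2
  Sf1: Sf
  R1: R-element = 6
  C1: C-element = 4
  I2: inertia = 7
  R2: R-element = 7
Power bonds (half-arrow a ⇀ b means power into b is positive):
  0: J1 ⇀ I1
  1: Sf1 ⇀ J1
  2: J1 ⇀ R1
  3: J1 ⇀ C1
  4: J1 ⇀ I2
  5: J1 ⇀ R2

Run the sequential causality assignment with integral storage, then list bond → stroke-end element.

b0 stroke at I1
b1 stroke at Sf1
b2 stroke at R1
b3 stroke at J1
b4 stroke at I2
b5 stroke at R2

b1 stroke at Sf1  (Sf1: flow source, stroke at near end)
b0 stroke at I1  (I1 integral (f out))
b3 stroke at J1  (C1: C, integral causality)
b2 stroke at R1  (J1 effort already set via bond 3)
b4 stroke at I2  (0-jn J1 has e-setter on 3)
b5 stroke at R2  (J1: bond 3 brought effort, rest push out)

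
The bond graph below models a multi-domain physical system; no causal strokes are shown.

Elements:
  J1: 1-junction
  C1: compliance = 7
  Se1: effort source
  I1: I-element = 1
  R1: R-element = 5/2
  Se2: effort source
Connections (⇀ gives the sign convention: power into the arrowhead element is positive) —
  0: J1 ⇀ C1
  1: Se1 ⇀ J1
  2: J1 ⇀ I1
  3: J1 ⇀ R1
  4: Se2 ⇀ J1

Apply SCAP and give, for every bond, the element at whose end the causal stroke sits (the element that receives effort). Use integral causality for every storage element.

bond 0 stroke→J1
bond 1 stroke→J1
bond 2 stroke→I1
bond 3 stroke→J1
bond 4 stroke→J1

β1 →J1  (Se1: effort source, stroke at far end)
β4 →J1  (Se2 (Se) sets effort on bond)
β0 →J1  (C1 integral (e out))
β2 →I1  (I1: I, integral causality)
β3 →J1  (1-jn J1 has f-setter on 2)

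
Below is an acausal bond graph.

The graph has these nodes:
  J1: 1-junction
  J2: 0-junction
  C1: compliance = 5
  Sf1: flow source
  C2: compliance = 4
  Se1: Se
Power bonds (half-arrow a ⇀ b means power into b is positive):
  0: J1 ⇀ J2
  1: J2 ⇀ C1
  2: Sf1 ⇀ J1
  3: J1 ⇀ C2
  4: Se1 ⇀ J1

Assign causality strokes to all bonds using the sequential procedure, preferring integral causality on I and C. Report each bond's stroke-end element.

#2 stroke at Sf1  (Sf1: flow source, stroke at near end)
#4 stroke at J1  (Se1: effort source, stroke at far end)
#0 stroke at J1  (common-f at J1 fixed by 2)
#3 stroke at J1  (1-jn J1 has f-setter on 2)
#1 stroke at J2  (only one effort-in slot at J2)

#0 stroke→J1
#1 stroke→J2
#2 stroke→Sf1
#3 stroke→J1
#4 stroke→J1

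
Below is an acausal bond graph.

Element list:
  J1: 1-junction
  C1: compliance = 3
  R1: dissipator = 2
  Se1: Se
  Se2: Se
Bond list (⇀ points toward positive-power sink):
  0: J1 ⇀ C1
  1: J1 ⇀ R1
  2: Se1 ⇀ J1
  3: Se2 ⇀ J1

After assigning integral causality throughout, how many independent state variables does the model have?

b2 stroke→J1  (Se1 fixes effort; stroke away)
b3 stroke→J1  (source Se2 imposes e)
b0 stroke→J1  (C1 outputs effort q/C1)
b1 stroke→R1  (J1: last free bond brings flow in)

1  (C1 all integral)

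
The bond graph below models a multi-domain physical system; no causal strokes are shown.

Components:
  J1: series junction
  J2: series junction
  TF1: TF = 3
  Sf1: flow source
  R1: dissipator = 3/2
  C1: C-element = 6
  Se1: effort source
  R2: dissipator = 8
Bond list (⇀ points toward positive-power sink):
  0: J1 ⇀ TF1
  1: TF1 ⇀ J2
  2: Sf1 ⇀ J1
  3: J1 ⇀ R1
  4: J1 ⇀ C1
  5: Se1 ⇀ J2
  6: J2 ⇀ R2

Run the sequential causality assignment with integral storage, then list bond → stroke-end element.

bond 2 →Sf1  (Sf1 fixes flow; stroke at Sf1)
bond 5 →J2  (source Se1 imposes e)
bond 0 →J1  (J1 flow already set via bond 2)
bond 3 →J1  (J1 flow already set via bond 2)
bond 4 →J1  (J1 flow already set via bond 2)
bond 1 →TF1  (through TF1, causality passes straight; one stroke at TF1)
bond 6 →J2  (common-f at J2 fixed by 1)

β0 |J1
β1 |TF1
β2 |Sf1
β3 |J1
β4 |J1
β5 |J2
β6 |J2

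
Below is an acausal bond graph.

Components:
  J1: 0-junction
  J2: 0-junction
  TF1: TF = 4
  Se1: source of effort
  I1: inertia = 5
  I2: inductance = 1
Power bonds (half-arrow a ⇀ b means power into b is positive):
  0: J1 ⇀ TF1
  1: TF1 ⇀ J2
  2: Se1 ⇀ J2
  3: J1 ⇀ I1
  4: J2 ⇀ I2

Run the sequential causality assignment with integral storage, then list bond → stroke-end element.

β2 |J2  (source Se1 imposes e)
β1 |TF1  (J2 effort already set via bond 2)
β4 |I2  (common-e at J2 fixed by 2)
β0 |J1  (TF TF1: opposite of bond 1)
β3 |I1  (0-jn J1 has e-setter on 0)

bond 0 →J1
bond 1 →TF1
bond 2 →J2
bond 3 →I1
bond 4 →I2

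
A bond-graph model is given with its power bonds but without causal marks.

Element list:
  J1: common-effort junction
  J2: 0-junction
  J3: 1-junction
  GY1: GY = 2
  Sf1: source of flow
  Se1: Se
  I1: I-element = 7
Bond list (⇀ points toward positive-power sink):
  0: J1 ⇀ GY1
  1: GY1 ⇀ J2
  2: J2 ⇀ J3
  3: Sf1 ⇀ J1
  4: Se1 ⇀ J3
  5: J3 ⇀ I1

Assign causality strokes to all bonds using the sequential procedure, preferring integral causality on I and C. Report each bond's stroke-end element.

β3 |Sf1  (Sf1 fixes flow; stroke at Sf1)
β4 |J3  (Se1 fixes effort; stroke away)
β0 |J1  (only one effort-in slot at J1)
β1 |J2  (through GY1, causality inverts; strokes same side of GY1)
β2 |J3  (common-e at J2 fixed by 1)
β5 |I1  (only one flow-in slot at J3)

b0 →J1
b1 →J2
b2 →J3
b3 →Sf1
b4 →J3
b5 →I1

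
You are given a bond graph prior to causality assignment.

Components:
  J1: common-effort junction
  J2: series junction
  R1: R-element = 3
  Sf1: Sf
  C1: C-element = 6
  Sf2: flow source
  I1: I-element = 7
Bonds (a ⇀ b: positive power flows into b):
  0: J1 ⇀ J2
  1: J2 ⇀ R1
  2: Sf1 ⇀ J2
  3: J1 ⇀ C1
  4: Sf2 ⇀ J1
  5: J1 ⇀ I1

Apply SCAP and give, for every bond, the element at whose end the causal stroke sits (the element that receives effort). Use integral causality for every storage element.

#0 →J2
#1 →J2
#2 →Sf1
#3 →J1
#4 →Sf2
#5 →I1

β2 stroke→Sf1  (source Sf1 imposes f)
β4 stroke→Sf2  (Sf2 (Sf) sets flow on bond)
β0 stroke→J2  (1-jn J2 has f-setter on 2)
β1 stroke→J2  (J2 flow already set via bond 2)
β3 stroke→J1  (C1 integral (e out))
β5 stroke→I1  (J1: bond 3 brought effort, rest push out)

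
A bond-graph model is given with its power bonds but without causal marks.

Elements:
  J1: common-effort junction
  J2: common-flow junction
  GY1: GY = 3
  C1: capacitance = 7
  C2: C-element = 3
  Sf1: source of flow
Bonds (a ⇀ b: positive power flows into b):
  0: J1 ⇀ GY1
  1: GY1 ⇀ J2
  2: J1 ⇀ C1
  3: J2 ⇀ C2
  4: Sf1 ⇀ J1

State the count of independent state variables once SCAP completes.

2  (C1, C2 all integral)

β4 →Sf1  (Sf1 (Sf) sets flow on bond)
β2 →J1  (C1 integral (e out))
β0 →GY1  (J1 effort already set via bond 2)
β1 →GY1  (GY1 both-in/both-out from 0)
β3 →J2  (J2: bond 1 brought flow, rest push out)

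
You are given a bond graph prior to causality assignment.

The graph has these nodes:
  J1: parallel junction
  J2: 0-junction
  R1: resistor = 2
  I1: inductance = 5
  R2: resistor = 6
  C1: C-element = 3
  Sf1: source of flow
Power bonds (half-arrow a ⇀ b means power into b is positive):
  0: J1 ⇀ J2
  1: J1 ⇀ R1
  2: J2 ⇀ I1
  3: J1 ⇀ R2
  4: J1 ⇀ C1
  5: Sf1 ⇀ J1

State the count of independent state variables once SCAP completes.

2  (C1, I1 all integral)

β5 stroke at Sf1  (Sf1: flow source, stroke at near end)
β2 stroke at I1  (I1: I, integral causality)
β0 stroke at J2  (only one effort-in slot at J2)
β4 stroke at J1  (C1 integral (e out))
β1 stroke at R1  (common-e at J1 fixed by 4)
β3 stroke at R2  (J1: bond 4 brought effort, rest push out)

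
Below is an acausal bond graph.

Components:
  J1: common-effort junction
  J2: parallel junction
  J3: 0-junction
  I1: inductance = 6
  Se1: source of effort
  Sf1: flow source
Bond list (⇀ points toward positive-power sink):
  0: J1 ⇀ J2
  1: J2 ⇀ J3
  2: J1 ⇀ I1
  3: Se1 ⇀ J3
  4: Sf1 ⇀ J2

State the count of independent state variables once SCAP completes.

β3 stroke→J3  (Se1: effort source, stroke at far end)
β4 stroke→Sf1  (source Sf1 imposes f)
β1 stroke→J2  (J3 effort already set via bond 3)
β0 stroke→J1  (0-jn J2 has e-setter on 1)
β2 stroke→I1  (J1 effort already set via bond 0)

1  (I1 all integral)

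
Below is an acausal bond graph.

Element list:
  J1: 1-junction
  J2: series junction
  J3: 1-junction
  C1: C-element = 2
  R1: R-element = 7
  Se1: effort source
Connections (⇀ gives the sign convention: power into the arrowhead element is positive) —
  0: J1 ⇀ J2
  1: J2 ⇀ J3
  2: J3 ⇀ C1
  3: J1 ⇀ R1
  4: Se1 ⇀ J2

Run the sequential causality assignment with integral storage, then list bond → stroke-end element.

#0 stroke at J1
#1 stroke at J2
#2 stroke at J3
#3 stroke at R1
#4 stroke at J2

#4 stroke at J2  (Se1: effort source, stroke at far end)
#2 stroke at J3  (C1 outputs effort q/C1)
#1 stroke at J2  (closing 1-jn rule on J3)
#0 stroke at J1  (only one flow-in slot at J2)
#3 stroke at R1  (J1: last free bond brings flow in)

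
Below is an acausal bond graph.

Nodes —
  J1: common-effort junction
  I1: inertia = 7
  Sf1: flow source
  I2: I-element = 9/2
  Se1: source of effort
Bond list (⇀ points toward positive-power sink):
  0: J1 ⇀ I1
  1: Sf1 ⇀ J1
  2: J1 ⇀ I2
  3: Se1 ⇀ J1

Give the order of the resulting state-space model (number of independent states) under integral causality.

bond 1 |Sf1  (Sf1: flow source, stroke at near end)
bond 3 |J1  (source Se1 imposes e)
bond 0 |I1  (J1 effort already set via bond 3)
bond 2 |I2  (J1 effort already set via bond 3)

2  (I1, I2 all integral)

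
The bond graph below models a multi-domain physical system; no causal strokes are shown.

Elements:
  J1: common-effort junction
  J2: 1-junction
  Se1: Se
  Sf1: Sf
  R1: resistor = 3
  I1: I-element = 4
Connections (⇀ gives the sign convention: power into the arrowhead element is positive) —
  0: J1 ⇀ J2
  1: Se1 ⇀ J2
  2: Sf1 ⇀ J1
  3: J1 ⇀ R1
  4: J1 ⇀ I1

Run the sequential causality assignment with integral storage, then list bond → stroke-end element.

b0 |J1
b1 |J2
b2 |Sf1
b3 |R1
b4 |I1

bond 1 →J2  (Se1 (Se) sets effort on bond)
bond 2 →Sf1  (Sf1 (Sf) sets flow on bond)
bond 0 →J1  (closing 1-jn rule on J2)
bond 3 →R1  (J1: bond 0 brought effort, rest push out)
bond 4 →I1  (common-e at J1 fixed by 0)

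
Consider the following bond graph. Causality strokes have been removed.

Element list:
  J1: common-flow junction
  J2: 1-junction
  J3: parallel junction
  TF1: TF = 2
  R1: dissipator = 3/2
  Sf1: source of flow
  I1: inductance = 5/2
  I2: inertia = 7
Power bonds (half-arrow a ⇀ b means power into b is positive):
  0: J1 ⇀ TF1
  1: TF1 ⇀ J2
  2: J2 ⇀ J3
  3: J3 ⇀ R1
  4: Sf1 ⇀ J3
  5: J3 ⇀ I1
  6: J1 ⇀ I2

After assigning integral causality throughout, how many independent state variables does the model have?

β4 stroke at Sf1  (Sf1 fixes flow; stroke at Sf1)
β5 stroke at I1  (I1 integral (f out))
β6 stroke at I2  (I2: I, integral causality)
β0 stroke at J1  (1-jn J1 has f-setter on 6)
β1 stroke at TF1  (TF1: transformer flips bond 0)
β2 stroke at J2  (J2: bond 1 brought flow, rest push out)
β3 stroke at J3  (only one effort-in slot at J3)

2  (I1, I2 all integral)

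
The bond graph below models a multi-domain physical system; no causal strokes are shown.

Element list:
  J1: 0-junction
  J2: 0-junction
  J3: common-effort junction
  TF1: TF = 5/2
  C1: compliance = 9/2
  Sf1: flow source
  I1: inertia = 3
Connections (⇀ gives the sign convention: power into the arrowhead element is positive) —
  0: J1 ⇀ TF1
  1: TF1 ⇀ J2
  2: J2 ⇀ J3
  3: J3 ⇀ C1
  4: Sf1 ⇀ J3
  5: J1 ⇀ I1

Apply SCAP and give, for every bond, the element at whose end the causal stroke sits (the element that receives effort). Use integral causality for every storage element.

b4 |Sf1  (Sf1 (Sf) sets flow on bond)
b3 |J3  (C1: C, integral causality)
b2 |J2  (J3 effort already set via bond 3)
b1 |TF1  (J2: bond 2 brought effort, rest push out)
b0 |J1  (TF TF1: opposite of bond 1)
b5 |I1  (0-jn J1 has e-setter on 0)

#0 stroke at J1
#1 stroke at TF1
#2 stroke at J2
#3 stroke at J3
#4 stroke at Sf1
#5 stroke at I1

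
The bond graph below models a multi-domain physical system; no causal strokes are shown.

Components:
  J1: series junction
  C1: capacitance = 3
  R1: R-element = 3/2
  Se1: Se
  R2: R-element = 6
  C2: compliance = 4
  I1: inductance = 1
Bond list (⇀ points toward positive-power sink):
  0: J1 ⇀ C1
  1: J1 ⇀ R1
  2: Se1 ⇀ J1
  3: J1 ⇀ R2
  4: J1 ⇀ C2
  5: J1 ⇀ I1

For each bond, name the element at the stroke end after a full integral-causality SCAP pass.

β0 stroke→J1
β1 stroke→J1
β2 stroke→J1
β3 stroke→J1
β4 stroke→J1
β5 stroke→I1

#2 |J1  (Se1: effort source, stroke at far end)
#0 |J1  (C1 integral (e out))
#4 |J1  (C2 integral (e out))
#5 |I1  (I1: I, integral causality)
#1 |J1  (J1 flow already set via bond 5)
#3 |J1  (1-jn J1 has f-setter on 5)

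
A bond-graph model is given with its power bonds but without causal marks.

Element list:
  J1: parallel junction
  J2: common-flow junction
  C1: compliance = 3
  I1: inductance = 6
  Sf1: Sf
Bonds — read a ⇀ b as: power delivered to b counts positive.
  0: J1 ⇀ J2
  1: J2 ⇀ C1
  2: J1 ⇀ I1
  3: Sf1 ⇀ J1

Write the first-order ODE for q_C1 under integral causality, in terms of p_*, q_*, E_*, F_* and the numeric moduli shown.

β3 →Sf1  (source Sf1 imposes f)
β1 →J2  (C1: C, integral causality)
β0 →J1  (J2 needs exactly one f-in)
β2 →I1  (J1: bond 0 brought effort, rest push out)

dq_C1/dt = F_Sf1 - p_I1/6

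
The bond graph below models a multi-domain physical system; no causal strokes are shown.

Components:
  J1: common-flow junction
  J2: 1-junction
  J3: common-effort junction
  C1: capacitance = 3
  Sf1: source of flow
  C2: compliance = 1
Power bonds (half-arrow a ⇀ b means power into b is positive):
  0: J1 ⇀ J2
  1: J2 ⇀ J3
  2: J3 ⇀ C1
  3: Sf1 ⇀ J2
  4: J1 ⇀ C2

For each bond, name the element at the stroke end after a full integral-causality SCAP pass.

#3 →Sf1  (Sf1 fixes flow; stroke at Sf1)
#0 →J2  (J2 flow already set via bond 3)
#1 →J2  (1-jn J2 has f-setter on 3)
#2 →J3  (J3 needs exactly one e-in)
#4 →J1  (J1 flow already set via bond 0)

#0 |J2
#1 |J2
#2 |J3
#3 |Sf1
#4 |J1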